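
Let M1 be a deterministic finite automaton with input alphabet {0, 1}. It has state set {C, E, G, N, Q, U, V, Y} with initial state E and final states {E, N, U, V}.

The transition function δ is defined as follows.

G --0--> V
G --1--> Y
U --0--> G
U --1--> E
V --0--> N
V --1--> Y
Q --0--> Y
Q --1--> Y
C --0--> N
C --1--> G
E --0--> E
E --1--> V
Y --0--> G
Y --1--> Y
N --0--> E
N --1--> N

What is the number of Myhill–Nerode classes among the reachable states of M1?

5

First remove the unreachable states {C,Q,U}; 5 states remain.
Start with accepting vs non-accepting: {E,N,V} | {G,Y}.
Refine {E,N,V} on symbol 1: members go to different blocks, giving {E,N} and {V}.
Split {E,N} by δ(·,1) → {N} and {E}.
On input 0, block {G,Y} splits into {G} and {Y}.
The partition is now stable with 5 blocks: {N} | {G} | {V} | {E} | {Y}.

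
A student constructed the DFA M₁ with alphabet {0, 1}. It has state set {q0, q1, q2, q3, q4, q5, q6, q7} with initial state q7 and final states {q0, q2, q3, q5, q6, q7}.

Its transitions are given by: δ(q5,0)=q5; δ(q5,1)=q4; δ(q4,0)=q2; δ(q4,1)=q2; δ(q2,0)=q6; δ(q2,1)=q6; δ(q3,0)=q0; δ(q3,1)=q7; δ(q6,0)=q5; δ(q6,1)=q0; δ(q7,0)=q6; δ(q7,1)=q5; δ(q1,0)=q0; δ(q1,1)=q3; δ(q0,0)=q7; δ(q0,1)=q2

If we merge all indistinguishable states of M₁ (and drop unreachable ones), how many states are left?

6

States {q1,q3} cannot be reached from the start state, so discard them.
P0 = {q0,q2,q5,q6,q7} | {q4}.
Refine {q0,q2,q5,q6,q7} on symbol 1: members go to different blocks, giving {q0,q2,q6,q7} and {q5}.
Split {q0,q2,q6,q7} by δ(·,0) → {q0,q2,q7} and {q6}.
Refine {q0,q2,q7} on symbol 0: members go to different blocks, giving {q2,q7} and {q0}.
Split {q2,q7} by δ(·,1) → {q2} and {q7}.
The partition is now stable with 6 blocks: {q2} | {q4} | {q5} | {q6} | {q0} | {q7}.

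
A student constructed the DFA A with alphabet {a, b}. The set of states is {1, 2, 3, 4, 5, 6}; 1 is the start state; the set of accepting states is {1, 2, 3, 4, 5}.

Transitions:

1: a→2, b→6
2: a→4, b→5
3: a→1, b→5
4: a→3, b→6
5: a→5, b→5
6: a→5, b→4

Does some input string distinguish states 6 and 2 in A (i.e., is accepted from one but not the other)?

Every state is reachable, so we keep all 6.
Start with accepting vs non-accepting: {1,2,3,4,5} | {6}.
Split {1,2,3,4,5} by δ(·,b) → {2,3,5} and {1,4}.
Split {2,3,5} by δ(·,a) → {2,3} and {5}.
No further refinement is possible. Final partition (4 blocks): {2,3} | {6} | {1,4} | {5}.
6 and 2 end up in different blocks, so they are distinguishable. For instance, the string 'ε' is accepted from only 2.

Yes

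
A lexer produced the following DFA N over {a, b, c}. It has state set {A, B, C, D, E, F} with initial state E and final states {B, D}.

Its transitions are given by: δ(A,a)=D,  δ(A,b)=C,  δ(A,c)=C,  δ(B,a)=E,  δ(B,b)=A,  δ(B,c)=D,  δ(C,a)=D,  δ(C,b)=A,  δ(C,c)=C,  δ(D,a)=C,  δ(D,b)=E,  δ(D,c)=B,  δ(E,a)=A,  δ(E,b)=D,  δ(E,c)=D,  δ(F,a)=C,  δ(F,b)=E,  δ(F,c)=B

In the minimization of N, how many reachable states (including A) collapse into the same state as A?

2

States {F} cannot be reached from the start state, so discard them.
P0 = {B,D} | {A,C,E}.
Refine {A,C,E} on symbol a: members go to different blocks, giving {A,C} and {E}.
On input a, block {B,D} splits into {B} and {D}.
Stable partition: {B} | {A,C} | {E} | {D} — 4 equivalence classes.
State A belongs to the block {A,C}, which has 2 states.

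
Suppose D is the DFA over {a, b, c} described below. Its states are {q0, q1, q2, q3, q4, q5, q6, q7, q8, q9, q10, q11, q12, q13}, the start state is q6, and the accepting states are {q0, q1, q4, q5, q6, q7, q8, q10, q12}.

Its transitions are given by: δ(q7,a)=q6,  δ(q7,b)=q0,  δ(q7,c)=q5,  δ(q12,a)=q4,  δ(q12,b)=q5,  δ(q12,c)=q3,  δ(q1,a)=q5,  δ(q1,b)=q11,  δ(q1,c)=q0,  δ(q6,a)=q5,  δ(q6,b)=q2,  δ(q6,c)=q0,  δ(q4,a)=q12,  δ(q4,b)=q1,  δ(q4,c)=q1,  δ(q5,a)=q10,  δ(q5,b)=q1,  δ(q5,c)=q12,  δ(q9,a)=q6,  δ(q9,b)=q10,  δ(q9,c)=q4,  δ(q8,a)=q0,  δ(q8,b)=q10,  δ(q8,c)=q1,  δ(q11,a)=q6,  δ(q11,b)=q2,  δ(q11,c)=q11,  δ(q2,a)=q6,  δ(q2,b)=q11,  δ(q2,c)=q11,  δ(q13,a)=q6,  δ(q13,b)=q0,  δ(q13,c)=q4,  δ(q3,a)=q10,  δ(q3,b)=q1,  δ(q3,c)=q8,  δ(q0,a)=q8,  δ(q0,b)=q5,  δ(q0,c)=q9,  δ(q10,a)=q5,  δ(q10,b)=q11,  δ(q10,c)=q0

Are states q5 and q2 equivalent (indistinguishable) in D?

No

Reachable states from the start: {q0,q1,q2,q3,q4,q5,q6,q8,q9,q10,q11,q12}. Unreachable: {q7,q13} — drop them.
P0 = {q0,q1,q4,q5,q6,q8,q10,q12} | {q2,q3,q9,q11}.
Split {q0,q1,q4,q5,q6,q8,q10,q12} by δ(·,b) → {q0,q4,q5,q8,q12} and {q1,q6,q10}.
Split {q0,q4,q5,q8,q12} by δ(·,a) → {q0,q4,q8,q12} and {q5}.
Refine {q0,q4,q8,q12} on symbol b: members go to different blocks, giving {q0,q12} and {q4,q8}.
On input b, block {q2,q3,q9,q11} splits into {q2,q11} and {q3,q9}.
The partition is now stable with 6 blocks: {q0,q12} | {q2,q11} | {q1,q6,q10} | {q5} | {q4,q8} | {q3,q9}.
q5 and q2 end up in different blocks, so they are distinguishable. For instance, the string 'ε' is accepted from only q5.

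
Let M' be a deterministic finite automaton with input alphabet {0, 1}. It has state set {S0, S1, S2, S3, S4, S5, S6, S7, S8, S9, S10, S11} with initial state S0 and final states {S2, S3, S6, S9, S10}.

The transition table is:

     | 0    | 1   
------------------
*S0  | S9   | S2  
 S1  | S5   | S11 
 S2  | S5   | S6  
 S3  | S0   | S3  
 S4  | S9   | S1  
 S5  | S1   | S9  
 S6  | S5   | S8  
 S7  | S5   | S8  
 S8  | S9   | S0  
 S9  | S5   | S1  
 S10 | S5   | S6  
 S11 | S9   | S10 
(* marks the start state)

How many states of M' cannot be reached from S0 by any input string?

Starting at S0 and following transitions, the reachable set is {S0, S1, S2, S5, S6, S8, S9, S10, S11}. That leaves S3, S4, S7 unreachable — 3 in total.

3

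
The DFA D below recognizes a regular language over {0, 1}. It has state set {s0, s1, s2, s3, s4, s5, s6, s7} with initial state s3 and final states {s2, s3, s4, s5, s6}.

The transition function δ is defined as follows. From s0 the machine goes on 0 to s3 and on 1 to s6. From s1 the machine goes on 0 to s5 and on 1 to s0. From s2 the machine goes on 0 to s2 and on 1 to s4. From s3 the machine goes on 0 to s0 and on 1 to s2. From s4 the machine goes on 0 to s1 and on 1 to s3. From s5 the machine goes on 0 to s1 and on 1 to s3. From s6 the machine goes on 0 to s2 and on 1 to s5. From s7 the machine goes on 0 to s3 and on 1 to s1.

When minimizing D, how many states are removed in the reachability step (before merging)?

No path from s3 leads to s7; the other 7 states are all reachable.

1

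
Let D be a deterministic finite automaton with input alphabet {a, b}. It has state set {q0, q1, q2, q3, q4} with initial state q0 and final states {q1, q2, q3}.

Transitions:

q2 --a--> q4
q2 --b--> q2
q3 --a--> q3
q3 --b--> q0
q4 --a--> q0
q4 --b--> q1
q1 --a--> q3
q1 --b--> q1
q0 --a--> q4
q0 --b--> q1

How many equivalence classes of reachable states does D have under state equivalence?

3

Reachable states from the start: {q0,q1,q3,q4}. Unreachable: {q2} — drop them.
Initial partition by acceptance: {q1,q3} | {q0,q4}.
Split {q1,q3} by δ(·,b) → {q1} and {q3}.
Stable partition: {q1} | {q0,q4} | {q3} — 3 equivalence classes.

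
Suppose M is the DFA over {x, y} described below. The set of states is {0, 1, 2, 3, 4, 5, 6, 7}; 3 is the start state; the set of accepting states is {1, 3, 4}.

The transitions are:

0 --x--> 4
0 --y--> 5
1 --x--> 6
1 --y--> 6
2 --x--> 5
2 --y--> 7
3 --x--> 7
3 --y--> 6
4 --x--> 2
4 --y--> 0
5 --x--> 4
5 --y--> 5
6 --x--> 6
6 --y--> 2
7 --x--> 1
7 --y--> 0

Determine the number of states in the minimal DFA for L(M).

All states are reachable from the start state.
P0 = {1,3,4} | {0,2,5,6,7}.
On input x, block {0,2,5,6,7} splits into {0,5,7} and {2,6}.
Refine {1,3,4} on symbol x: members go to different blocks, giving {1,4} and {3}.
On input y, block {1,4} splits into {1} and {4}.
Refine {0,5,7} on symbol x: members go to different blocks, giving {0,5} and {7}.
Refine {2,6} on symbol x: members go to different blocks, giving {2} and {6}.
No further refinement is possible. Final partition (7 blocks): {1} | {0,5} | {2} | {3} | {4} | {7} | {6}.

7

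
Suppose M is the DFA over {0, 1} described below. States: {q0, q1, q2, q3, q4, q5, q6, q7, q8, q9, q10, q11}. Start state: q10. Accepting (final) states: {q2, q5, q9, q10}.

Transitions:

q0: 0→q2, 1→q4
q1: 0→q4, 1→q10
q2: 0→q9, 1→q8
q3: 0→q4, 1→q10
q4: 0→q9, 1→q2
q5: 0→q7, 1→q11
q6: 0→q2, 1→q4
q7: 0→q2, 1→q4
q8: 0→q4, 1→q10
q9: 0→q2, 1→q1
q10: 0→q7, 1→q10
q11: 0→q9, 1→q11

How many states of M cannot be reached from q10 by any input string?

5

Starting at q10 and following transitions, the reachable set is {q1, q2, q4, q7, q8, q9, q10}. That leaves q0, q3, q5, q6, q11 unreachable — 5 in total.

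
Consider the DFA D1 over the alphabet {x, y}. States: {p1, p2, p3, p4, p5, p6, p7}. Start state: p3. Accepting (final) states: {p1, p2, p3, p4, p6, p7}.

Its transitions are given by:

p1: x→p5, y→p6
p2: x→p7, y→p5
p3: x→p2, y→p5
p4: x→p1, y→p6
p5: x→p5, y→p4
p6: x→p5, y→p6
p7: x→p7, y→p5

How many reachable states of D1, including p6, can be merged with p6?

2

All states are reachable from the start state.
Initial partition by acceptance: {p1,p2,p3,p4,p6,p7} | {p5}.
Refine {p1,p2,p3,p4,p6,p7} on symbol x: members go to different blocks, giving {p2,p3,p4,p7} and {p1,p6}.
Refine {p2,p3,p4,p7} on symbol x: members go to different blocks, giving {p2,p3,p7} and {p4}.
Stable partition: {p2,p3,p7} | {p5} | {p1,p6} | {p4} — 4 equivalence classes.
The equivalence class containing p6 is {p1,p6}, of size 2.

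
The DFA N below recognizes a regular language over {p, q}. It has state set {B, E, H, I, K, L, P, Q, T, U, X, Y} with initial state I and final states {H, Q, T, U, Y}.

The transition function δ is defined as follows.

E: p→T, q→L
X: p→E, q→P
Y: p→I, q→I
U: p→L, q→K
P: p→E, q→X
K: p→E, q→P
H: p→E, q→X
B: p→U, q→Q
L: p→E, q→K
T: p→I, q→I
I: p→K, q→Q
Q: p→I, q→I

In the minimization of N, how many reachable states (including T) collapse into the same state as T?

States {B,H,U,Y} cannot be reached from the start state, so discard them.
P0 = {Q,T} | {E,I,K,L,P,X}.
Split {E,I,K,L,P,X} by δ(·,p) → {I,K,L,P,X} and {E}.
On input p, block {I,K,L,P,X} splits into {K,L,P,X} and {I}.
No further refinement is possible. Final partition (4 blocks): {Q,T} | {K,L,P,X} | {E} | {I}.
State T belongs to the block {Q,T}, which has 2 states.

2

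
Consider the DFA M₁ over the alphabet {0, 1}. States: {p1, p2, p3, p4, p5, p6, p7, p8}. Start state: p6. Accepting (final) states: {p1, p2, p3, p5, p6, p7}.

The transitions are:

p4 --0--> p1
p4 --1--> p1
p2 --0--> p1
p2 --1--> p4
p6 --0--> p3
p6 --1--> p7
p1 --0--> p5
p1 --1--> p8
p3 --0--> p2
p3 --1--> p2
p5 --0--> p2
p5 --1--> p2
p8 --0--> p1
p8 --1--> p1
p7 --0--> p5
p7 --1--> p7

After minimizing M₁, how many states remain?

5

Initial partition by acceptance: {p1,p2,p3,p5,p6,p7} | {p4,p8}.
On input 1, block {p1,p2,p3,p5,p6,p7} splits into {p3,p5,p6,p7} and {p1,p2}.
On input 0, block {p3,p5,p6,p7} splits into {p3,p5} and {p6,p7}.
Split {p1,p2} by δ(·,0) → {p1} and {p2}.
No further refinement is possible. Final partition (5 blocks): {p3,p5} | {p4,p8} | {p1} | {p6,p7} | {p2}.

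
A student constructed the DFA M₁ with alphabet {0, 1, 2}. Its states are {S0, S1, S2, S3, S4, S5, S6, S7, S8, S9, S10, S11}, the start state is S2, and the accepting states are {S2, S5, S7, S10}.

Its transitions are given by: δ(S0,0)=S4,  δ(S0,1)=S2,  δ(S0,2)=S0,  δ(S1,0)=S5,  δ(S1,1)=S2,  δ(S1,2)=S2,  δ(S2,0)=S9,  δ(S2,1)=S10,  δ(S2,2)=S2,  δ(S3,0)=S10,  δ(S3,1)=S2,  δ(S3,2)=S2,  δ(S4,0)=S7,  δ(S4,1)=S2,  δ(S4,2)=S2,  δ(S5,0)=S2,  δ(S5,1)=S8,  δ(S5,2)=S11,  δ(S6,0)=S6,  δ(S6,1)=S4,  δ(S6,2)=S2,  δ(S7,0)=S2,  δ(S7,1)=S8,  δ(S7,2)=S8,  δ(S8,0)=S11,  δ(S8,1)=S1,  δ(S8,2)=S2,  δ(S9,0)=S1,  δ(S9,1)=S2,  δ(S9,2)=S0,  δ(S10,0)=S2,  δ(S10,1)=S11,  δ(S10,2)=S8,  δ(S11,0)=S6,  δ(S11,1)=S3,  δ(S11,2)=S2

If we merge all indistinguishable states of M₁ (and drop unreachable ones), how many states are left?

5

Initial partition by acceptance: {S2,S5,S7,S10} | {S0,S1,S3,S4,S6,S8,S9,S11}.
Refine {S2,S5,S7,S10} on symbol 0: members go to different blocks, giving {S5,S7,S10} and {S2}.
Split {S0,S1,S3,S4,S6,S8,S9,S11} by δ(·,0) → {S0,S6,S8,S9,S11} and {S1,S3,S4}.
Refine {S0,S6,S8,S9,S11} on symbol 0: members go to different blocks, giving {S6,S8,S11} and {S0,S9}.
Stable partition: {S5,S7,S10} | {S6,S8,S11} | {S2} | {S1,S3,S4} | {S0,S9} — 5 equivalence classes.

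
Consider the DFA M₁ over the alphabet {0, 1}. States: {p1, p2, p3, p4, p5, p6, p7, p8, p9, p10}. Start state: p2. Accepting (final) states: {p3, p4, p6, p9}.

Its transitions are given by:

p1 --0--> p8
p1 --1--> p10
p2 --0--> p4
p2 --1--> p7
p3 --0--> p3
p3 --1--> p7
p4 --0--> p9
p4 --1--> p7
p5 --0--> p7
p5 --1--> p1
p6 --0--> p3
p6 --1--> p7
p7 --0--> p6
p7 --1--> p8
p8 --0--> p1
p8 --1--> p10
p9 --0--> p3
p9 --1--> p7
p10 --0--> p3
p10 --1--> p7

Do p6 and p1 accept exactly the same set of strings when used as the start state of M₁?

First remove the unreachable states {p5}; 9 states remain.
Initial partition by acceptance: {p3,p4,p6,p9} | {p1,p2,p7,p8,p10}.
Split {p1,p2,p7,p8,p10} by δ(·,0) → {p2,p7,p10} and {p1,p8}.
Refine {p2,p7,p10} on symbol 1: members go to different blocks, giving {p2,p10} and {p7}.
No further refinement is possible. Final partition (4 blocks): {p3,p4,p6,p9} | {p2,p10} | {p1,p8} | {p7}.
p6 and p1 end up in different blocks, so they are distinguishable. For instance, the string 'ε' is accepted from only p6.

No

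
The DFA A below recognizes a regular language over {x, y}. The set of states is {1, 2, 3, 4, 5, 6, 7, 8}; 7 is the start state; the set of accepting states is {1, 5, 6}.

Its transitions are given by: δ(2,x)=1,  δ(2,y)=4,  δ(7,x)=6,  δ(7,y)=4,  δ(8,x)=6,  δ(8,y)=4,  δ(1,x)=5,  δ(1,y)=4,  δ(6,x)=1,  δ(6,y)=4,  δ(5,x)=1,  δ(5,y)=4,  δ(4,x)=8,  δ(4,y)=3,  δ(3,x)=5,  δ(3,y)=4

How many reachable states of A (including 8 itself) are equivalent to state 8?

3

States {2} cannot be reached from the start state, so discard them.
P0 = {1,5,6} | {3,4,7,8}.
Split {3,4,7,8} by δ(·,x) → {3,7,8} and {4}.
No further refinement is possible. Final partition (3 blocks): {1,5,6} | {3,7,8} | {4}.
State 8 belongs to the block {3,7,8}, which has 3 states.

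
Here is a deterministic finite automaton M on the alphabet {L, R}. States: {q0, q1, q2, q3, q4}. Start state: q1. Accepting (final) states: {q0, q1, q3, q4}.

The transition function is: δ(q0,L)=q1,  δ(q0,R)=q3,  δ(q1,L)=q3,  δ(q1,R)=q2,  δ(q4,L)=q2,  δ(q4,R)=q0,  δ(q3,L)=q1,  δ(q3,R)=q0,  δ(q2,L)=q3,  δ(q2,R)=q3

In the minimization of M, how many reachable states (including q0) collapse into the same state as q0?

States {q4} cannot be reached from the start state, so discard them.
Start with accepting vs non-accepting: {q0,q1,q3} | {q2}.
On input R, block {q0,q1,q3} splits into {q0,q3} and {q1}.
The partition is now stable with 3 blocks: {q0,q3} | {q2} | {q1}.
State q0 belongs to the block {q0,q3}, which has 2 states.

2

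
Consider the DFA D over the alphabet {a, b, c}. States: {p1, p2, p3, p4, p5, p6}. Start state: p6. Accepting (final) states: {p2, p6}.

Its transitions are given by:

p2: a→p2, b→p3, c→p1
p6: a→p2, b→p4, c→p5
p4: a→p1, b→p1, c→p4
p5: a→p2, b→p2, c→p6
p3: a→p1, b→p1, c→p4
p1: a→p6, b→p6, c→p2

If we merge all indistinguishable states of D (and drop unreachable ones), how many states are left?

3

Initial partition by acceptance: {p2,p6} | {p1,p3,p4,p5}.
On input a, block {p1,p3,p4,p5} splits into {p1,p5} and {p3,p4}.
The partition is now stable with 3 blocks: {p2,p6} | {p1,p5} | {p3,p4}.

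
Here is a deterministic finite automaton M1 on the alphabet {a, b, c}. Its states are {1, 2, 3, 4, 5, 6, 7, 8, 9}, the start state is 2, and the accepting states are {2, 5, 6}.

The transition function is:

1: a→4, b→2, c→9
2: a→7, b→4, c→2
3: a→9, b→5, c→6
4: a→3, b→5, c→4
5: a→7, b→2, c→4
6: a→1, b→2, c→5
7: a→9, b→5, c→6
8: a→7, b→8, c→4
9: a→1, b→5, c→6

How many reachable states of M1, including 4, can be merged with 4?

Reachable states from the start: {1,2,3,4,5,6,7,9}. Unreachable: {8} — drop them.
Initial partition by acceptance: {2,5,6} | {1,3,4,7,9}.
On input b, block {2,5,6} splits into {5,6} and {2}.
On input c, block {5,6} splits into {5} and {6}.
Refine {1,3,4,7,9} on symbol b: members go to different blocks, giving {3,4,7,9} and {1}.
On input a, block {3,4,7,9} splits into {3,4,7} and {9}.
Refine {3,4,7} on symbol a: members go to different blocks, giving {3,7} and {4}.
Stable partition: {5} | {3,7} | {2} | {6} | {1} | {9} | {4} — 7 equivalence classes.
State 4 belongs to the block {4}, which has 1 states.

1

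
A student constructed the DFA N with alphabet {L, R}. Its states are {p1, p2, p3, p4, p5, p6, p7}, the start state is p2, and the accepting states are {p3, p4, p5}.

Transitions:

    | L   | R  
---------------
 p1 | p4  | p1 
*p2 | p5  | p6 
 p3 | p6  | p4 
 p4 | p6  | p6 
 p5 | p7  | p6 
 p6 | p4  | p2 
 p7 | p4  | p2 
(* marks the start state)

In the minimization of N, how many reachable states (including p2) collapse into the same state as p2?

First remove the unreachable states {p1,p3}; 5 states remain.
Initial partition by acceptance: {p4,p5} | {p2,p6,p7}.
Stable partition: {p4,p5} | {p2,p6,p7} — 2 equivalence classes.
State p2 belongs to the block {p2,p6,p7}, which has 3 states.

3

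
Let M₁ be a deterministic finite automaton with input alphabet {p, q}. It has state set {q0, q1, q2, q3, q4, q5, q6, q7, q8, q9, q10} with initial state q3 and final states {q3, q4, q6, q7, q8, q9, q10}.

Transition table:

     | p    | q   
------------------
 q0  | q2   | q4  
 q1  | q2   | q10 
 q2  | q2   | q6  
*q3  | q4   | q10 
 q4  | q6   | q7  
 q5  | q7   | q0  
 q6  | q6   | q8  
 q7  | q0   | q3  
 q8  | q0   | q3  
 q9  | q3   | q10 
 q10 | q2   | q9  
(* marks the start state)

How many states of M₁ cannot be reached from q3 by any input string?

No path from q3 leads to q1, q5; the other 9 states are all reachable.

2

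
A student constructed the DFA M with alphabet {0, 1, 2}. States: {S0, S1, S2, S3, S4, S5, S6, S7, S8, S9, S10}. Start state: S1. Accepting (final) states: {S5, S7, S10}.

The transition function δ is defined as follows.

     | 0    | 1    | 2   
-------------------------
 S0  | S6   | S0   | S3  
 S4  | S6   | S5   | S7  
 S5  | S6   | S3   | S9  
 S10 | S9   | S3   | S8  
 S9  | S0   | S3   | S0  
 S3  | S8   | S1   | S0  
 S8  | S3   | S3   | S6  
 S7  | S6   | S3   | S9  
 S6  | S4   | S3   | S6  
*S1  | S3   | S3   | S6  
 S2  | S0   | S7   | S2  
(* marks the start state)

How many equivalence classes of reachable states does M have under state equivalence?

7

Reachable states from the start: {S0,S1,S3,S4,S5,S6,S7,S8,S9}. Unreachable: {S2,S10} — drop them.
Start with accepting vs non-accepting: {S5,S7} | {S0,S1,S3,S4,S6,S8,S9}.
Refine {S0,S1,S3,S4,S6,S8,S9} on symbol 1: members go to different blocks, giving {S0,S1,S3,S6,S8,S9} and {S4}.
Split {S0,S1,S3,S6,S8,S9} by δ(·,0) → {S0,S1,S3,S8,S9} and {S6}.
Split {S0,S1,S3,S8,S9} by δ(·,0) → {S1,S3,S8,S9} and {S0}.
Refine {S1,S3,S8,S9} on symbol 0: members go to different blocks, giving {S1,S3,S8} and {S9}.
Refine {S1,S3,S8} on symbol 2: members go to different blocks, giving {S1,S8} and {S3}.
The partition is now stable with 7 blocks: {S5,S7} | {S1,S8} | {S4} | {S6} | {S0} | {S9} | {S3}.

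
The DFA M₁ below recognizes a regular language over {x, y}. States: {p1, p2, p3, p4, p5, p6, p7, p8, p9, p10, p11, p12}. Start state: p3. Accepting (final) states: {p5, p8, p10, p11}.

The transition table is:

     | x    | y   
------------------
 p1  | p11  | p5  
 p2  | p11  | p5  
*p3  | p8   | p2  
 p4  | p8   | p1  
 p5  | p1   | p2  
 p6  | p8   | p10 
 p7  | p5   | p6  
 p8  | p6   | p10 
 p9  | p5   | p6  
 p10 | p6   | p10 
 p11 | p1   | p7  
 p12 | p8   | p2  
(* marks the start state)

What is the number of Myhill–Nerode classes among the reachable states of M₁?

Reachable states from the start: {p1,p2,p3,p5,p6,p7,p8,p10,p11}. Unreachable: {p4,p9,p12} — drop them.
P0 = {p5,p8,p10,p11} | {p1,p2,p3,p6,p7}.
On input y, block {p5,p8,p10,p11} splits into {p5,p11} and {p8,p10}.
Split {p1,p2,p3,p6,p7} by δ(·,x) → {p1,p2,p7} and {p3,p6}.
Refine {p1,p2,p7} on symbol y: members go to different blocks, giving {p1,p2} and {p7}.
Split {p5,p11} by δ(·,y) → {p5} and {p11}.
On input y, block {p3,p6} splits into {p3} and {p6}.
No further refinement is possible. Final partition (7 blocks): {p5} | {p1,p2} | {p8,p10} | {p3} | {p7} | {p11} | {p6}.

7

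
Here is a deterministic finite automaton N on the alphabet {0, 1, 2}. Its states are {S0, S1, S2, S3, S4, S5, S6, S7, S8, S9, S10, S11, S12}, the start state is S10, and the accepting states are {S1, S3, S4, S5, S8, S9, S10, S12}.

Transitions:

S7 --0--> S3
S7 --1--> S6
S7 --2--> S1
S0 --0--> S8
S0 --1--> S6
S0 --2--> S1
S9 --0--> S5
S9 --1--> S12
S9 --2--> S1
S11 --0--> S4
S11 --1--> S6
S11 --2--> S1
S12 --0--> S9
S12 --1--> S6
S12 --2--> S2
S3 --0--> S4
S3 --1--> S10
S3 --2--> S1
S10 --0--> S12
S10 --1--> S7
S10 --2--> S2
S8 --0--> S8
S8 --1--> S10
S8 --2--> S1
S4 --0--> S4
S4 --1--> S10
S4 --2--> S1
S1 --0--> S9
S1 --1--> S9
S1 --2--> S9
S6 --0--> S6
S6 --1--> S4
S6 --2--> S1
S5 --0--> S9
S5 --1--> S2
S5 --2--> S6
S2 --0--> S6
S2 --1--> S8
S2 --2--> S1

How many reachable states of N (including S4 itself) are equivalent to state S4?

First remove the unreachable states {S0,S11}; 11 states remain.
Start with accepting vs non-accepting: {S1,S3,S4,S5,S8,S9,S10,S12} | {S2,S6,S7}.
Refine {S1,S3,S4,S5,S8,S9,S10,S12} on symbol 1: members go to different blocks, giving {S1,S3,S4,S8,S9} and {S5,S10,S12}.
Split {S1,S3,S4,S8,S9} by δ(·,0) → {S1,S3,S4,S8} and {S9}.
On input 0, block {S1,S3,S4,S8} splits into {S3,S4,S8} and {S1}.
Split {S2,S6,S7} by δ(·,0) → {S2,S6} and {S7}.
Refine {S5,S10,S12} on symbol 0: members go to different blocks, giving {S5,S12} and {S10}.
No further refinement is possible. Final partition (7 blocks): {S3,S4,S8} | {S2,S6} | {S5,S12} | {S9} | {S1} | {S7} | {S10}.
The equivalence class containing S4 is {S3,S4,S8}, of size 3.

3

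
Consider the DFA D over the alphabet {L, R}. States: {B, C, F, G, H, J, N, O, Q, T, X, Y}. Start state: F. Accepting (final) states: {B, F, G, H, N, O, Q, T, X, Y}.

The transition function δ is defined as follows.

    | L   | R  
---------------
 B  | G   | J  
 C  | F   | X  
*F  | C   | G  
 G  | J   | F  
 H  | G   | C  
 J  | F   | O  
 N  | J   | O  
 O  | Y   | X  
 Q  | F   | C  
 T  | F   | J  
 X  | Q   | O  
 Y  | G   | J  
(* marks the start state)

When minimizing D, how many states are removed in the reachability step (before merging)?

4

Starting at F and following transitions, the reachable set is {C, F, G, J, O, Q, X, Y}. That leaves B, H, N, T unreachable — 4 in total.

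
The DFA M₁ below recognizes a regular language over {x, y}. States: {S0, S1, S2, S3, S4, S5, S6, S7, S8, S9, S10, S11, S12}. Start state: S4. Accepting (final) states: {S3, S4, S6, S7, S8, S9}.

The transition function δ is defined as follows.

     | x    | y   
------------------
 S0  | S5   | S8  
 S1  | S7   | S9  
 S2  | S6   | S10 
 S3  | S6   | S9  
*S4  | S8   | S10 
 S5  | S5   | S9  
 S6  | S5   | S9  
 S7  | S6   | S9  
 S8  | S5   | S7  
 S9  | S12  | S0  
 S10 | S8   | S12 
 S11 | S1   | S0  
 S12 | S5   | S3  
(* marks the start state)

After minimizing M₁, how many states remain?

9

Reachable states from the start: {S0,S3,S4,S5,S6,S7,S8,S9,S10,S12}. Unreachable: {S1,S2,S11} — drop them.
Start with accepting vs non-accepting: {S3,S4,S6,S7,S8,S9} | {S0,S5,S10,S12}.
Refine {S3,S4,S6,S7,S8,S9} on symbol x: members go to different blocks, giving {S3,S4,S7} and {S6,S8,S9}.
On input y, block {S3,S4,S7} splits into {S3,S7} and {S4}.
Split {S0,S5,S10,S12} by δ(·,x) → {S0,S5,S12} and {S10}.
Split {S0,S5,S12} by δ(·,y) → {S0,S5} and {S12}.
Refine {S6,S8,S9} on symbol x: members go to different blocks, giving {S6,S8} and {S9}.
Split {S0,S5} by δ(·,y) → {S0} and {S5}.
On input y, block {S6,S8} splits into {S6} and {S8}.
The partition is now stable with 9 blocks: {S3,S7} | {S0} | {S6} | {S4} | {S10} | {S12} | {S9} | {S5} | {S8}.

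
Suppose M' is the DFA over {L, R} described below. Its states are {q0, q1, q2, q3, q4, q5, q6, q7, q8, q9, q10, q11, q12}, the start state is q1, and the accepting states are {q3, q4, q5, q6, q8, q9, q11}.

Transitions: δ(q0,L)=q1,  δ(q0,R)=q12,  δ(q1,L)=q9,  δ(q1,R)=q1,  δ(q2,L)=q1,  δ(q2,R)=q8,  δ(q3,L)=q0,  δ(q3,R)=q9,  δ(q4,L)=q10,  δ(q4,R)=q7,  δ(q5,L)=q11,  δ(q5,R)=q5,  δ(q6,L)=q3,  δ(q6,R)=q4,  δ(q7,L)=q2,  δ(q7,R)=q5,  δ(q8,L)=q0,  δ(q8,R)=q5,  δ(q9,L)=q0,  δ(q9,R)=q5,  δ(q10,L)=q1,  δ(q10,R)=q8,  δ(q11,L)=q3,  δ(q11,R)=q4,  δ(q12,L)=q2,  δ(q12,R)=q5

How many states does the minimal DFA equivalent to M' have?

First remove the unreachable states {q6}; 12 states remain.
Initial partition by acceptance: {q3,q4,q5,q8,q9,q11} | {q0,q1,q2,q7,q10,q12}.
Split {q3,q4,q5,q8,q9,q11} by δ(·,L) → {q3,q4,q8,q9} and {q5,q11}.
Split {q3,q4,q8,q9} by δ(·,R) → {q8,q9} and {q3} and {q4}.
Refine {q0,q1,q2,q7,q10,q12} on symbol L: members go to different blocks, giving {q0,q2,q7,q10,q12} and {q1}.
On input L, block {q0,q2,q7,q10,q12} splits into {q0,q2,q10} and {q7,q12}.
Refine {q0,q2,q10} on symbol R: members go to different blocks, giving {q2,q10} and {q0}.
Split {q5,q11} by δ(·,L) → {q5} and {q11}.
Stable partition: {q8,q9} | {q2,q10} | {q5} | {q3} | {q4} | {q1} | {q7,q12} | {q0} | {q11} — 9 equivalence classes.

9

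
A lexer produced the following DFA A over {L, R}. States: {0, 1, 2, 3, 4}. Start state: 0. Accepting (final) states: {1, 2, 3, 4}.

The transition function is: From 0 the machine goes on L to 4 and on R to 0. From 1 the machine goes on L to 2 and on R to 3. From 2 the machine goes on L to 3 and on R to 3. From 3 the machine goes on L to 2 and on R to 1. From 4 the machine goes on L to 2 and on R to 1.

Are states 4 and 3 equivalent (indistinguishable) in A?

Every state is reachable, so we keep all 5.
Start with accepting vs non-accepting: {1,2,3,4} | {0}.
Stable partition: {1,2,3,4} | {0} — 2 equivalence classes.
4 and 3 lie in the same block of the stable partition, so they are equivalent — no string distinguishes them.

Yes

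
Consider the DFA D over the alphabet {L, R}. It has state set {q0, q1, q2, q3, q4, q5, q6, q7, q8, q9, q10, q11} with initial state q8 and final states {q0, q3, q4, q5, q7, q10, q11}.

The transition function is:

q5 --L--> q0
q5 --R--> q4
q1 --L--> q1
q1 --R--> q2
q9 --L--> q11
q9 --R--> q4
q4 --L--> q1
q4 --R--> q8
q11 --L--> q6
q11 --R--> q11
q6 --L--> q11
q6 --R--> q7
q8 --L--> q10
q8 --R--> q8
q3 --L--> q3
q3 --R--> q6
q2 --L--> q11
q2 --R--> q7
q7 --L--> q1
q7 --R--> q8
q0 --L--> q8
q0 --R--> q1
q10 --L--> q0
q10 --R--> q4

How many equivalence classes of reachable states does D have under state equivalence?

7

First remove the unreachable states {q3,q5,q9}; 9 states remain.
Initial partition by acceptance: {q0,q4,q7,q10,q11} | {q1,q2,q6,q8}.
Refine {q0,q4,q7,q10,q11} on symbol L: members go to different blocks, giving {q0,q4,q7,q11} and {q10}.
Split {q0,q4,q7,q11} by δ(·,R) → {q0,q4,q7} and {q11}.
Split {q1,q2,q6,q8} by δ(·,L) → {q2,q6} and {q1} and {q8}.
On input L, block {q0,q4,q7} splits into {q4,q7} and {q0}.
No further refinement is possible. Final partition (7 blocks): {q4,q7} | {q2,q6} | {q10} | {q11} | {q1} | {q8} | {q0}.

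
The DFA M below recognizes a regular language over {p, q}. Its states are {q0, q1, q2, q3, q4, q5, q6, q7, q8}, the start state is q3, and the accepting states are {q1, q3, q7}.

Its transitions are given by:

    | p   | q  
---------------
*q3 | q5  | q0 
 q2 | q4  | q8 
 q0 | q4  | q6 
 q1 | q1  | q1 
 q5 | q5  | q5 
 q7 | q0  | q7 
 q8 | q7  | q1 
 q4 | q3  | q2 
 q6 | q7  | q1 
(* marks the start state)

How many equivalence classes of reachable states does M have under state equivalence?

All states are reachable from the start state.
Initial partition by acceptance: {q1,q3,q7} | {q0,q2,q4,q5,q6,q8}.
Refine {q1,q3,q7} on symbol p: members go to different blocks, giving {q3,q7} and {q1}.
Refine {q3,q7} on symbol q: members go to different blocks, giving {q3} and {q7}.
On input p, block {q0,q2,q4,q5,q6,q8} splits into {q0,q2,q5} and {q6,q8} and {q4}.
Refine {q0,q2,q5} on symbol p: members go to different blocks, giving {q0,q2} and {q5}.
Stable partition: {q3} | {q0,q2} | {q1} | {q7} | {q6,q8} | {q4} | {q5} — 7 equivalence classes.

7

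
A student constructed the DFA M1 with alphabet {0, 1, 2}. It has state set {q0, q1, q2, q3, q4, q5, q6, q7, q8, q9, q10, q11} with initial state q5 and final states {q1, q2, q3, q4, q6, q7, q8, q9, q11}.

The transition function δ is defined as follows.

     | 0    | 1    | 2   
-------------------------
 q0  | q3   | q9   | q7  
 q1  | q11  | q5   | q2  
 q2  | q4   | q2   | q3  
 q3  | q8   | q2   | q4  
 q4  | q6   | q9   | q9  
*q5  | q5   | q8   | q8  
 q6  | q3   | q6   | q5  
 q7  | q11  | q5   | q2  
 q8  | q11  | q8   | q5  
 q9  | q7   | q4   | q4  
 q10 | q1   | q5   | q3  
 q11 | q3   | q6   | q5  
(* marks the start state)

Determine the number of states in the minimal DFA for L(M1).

8

States {q0,q1,q10} cannot be reached from the start state, so discard them.
Start with accepting vs non-accepting: {q2,q3,q4,q6,q7,q8,q9,q11} | {q5}.
Split {q2,q3,q4,q6,q7,q8,q9,q11} by δ(·,1) → {q2,q3,q4,q6,q8,q9,q11} and {q7}.
On input 0, block {q2,q3,q4,q6,q8,q9,q11} splits into {q2,q3,q4,q6,q8,q11} and {q9}.
Split {q2,q3,q4,q6,q8,q11} by δ(·,1) → {q2,q3,q6,q8,q11} and {q4}.
On input 0, block {q2,q3,q6,q8,q11} splits into {q3,q6,q8,q11} and {q2}.
On input 1, block {q3,q6,q8,q11} splits into {q6,q8,q11} and {q3}.
Split {q6,q8,q11} by δ(·,0) → {q6,q11} and {q8}.
Stable partition: {q6,q11} | {q5} | {q7} | {q9} | {q4} | {q2} | {q3} | {q8} — 8 equivalence classes.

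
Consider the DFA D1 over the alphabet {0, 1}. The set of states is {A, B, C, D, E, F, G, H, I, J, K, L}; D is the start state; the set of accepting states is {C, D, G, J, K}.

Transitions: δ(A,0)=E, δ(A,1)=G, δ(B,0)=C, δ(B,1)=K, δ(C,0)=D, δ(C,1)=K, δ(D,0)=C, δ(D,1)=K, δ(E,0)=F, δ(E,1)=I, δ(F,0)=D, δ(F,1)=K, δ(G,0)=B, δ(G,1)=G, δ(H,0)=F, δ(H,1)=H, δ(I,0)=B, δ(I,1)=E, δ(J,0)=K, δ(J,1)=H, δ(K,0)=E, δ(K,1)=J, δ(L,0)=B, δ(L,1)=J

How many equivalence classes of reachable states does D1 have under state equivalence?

Reachable states from the start: {B,C,D,E,F,H,I,J,K}. Unreachable: {A,G,L} — drop them.
P0 = {C,D,J,K} | {B,E,F,H,I}.
Split {C,D,J,K} by δ(·,0) → {C,D,J} and {K}.
Split {C,D,J} by δ(·,0) → {C,D} and {J}.
Split {B,E,F,H,I} by δ(·,0) → {E,H,I} and {B,F}.
No further refinement is possible. Final partition (5 blocks): {C,D} | {E,H,I} | {K} | {J} | {B,F}.

5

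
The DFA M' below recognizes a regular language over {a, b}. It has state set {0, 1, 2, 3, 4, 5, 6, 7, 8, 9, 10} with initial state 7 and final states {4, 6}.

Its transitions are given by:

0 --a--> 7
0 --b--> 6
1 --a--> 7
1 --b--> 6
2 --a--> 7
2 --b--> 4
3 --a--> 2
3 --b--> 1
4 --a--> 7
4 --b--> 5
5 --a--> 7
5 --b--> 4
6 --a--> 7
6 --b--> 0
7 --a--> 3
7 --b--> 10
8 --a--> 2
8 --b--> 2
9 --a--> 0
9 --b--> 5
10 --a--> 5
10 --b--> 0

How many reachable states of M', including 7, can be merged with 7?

1

First remove the unreachable states {8,9}; 9 states remain.
Start with accepting vs non-accepting: {4,6} | {0,1,2,3,5,7,10}.
Split {0,1,2,3,5,7,10} by δ(·,b) → {0,1,2,5} and {3,7,10}.
On input a, block {3,7,10} splits into {3,10} and {7}.
The partition is now stable with 4 blocks: {4,6} | {0,1,2,5} | {3,10} | {7}.
The equivalence class containing 7 is {7}, of size 1.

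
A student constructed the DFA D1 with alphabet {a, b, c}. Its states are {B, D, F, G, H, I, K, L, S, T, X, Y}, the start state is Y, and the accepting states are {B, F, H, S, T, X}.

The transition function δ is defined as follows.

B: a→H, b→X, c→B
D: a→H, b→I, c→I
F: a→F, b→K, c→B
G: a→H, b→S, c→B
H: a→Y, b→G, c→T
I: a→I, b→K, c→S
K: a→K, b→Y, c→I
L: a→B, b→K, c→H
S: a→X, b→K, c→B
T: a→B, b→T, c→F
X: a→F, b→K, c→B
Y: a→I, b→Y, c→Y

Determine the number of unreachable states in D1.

Starting at Y and following transitions, the reachable set is {B, F, G, H, I, K, S, T, X, Y}. That leaves D, L unreachable — 2 in total.

2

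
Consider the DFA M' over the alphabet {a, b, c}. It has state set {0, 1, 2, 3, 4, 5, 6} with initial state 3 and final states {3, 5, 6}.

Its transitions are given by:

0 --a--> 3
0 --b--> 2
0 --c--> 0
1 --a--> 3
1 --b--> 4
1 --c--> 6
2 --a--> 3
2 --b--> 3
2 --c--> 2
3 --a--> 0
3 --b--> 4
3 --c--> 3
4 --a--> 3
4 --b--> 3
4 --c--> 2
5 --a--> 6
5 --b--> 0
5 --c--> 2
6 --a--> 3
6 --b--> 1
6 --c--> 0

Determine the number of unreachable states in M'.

BFS from 3 reaches {0, 2, 3, 4}; the 3 state(s) 1, 5, 6 are never visited.

3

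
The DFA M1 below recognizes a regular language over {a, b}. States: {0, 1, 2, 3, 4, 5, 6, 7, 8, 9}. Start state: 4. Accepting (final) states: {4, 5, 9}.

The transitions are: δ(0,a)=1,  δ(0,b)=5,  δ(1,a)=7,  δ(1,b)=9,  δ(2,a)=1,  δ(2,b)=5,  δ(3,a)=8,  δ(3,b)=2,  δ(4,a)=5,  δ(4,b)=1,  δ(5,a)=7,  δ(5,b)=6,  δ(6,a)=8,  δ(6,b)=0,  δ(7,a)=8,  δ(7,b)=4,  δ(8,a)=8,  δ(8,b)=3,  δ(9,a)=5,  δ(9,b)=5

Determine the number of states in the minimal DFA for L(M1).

P0 = {4,5,9} | {0,1,2,3,6,7,8}.
On input a, block {4,5,9} splits into {4,9} and {5}.
Refine {4,9} on symbol b: members go to different blocks, giving {4} and {9}.
Refine {0,1,2,3,6,7,8} on symbol b: members go to different blocks, giving {3,6,8} and {0,2} and {1} and {7}.
Refine {3,6,8} on symbol b: members go to different blocks, giving {3,6} and {8}.
Stable partition: {4} | {3,6} | {5} | {9} | {0,2} | {1} | {7} | {8} — 8 equivalence classes.

8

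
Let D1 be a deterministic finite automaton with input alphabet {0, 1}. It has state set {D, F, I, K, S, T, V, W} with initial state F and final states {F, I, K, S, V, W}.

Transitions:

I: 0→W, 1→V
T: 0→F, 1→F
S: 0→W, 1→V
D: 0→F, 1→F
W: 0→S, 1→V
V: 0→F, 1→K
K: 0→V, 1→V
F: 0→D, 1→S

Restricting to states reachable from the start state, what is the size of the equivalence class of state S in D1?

States {I,T} cannot be reached from the start state, so discard them.
P0 = {F,K,S,V,W} | {D}.
On input 0, block {F,K,S,V,W} splits into {K,S,V,W} and {F}.
Split {K,S,V,W} by δ(·,0) → {K,S,W} and {V}.
On input 0, block {K,S,W} splits into {S,W} and {K}.
The partition is now stable with 5 blocks: {S,W} | {D} | {F} | {V} | {K}.
State S belongs to the block {S,W}, which has 2 states.

2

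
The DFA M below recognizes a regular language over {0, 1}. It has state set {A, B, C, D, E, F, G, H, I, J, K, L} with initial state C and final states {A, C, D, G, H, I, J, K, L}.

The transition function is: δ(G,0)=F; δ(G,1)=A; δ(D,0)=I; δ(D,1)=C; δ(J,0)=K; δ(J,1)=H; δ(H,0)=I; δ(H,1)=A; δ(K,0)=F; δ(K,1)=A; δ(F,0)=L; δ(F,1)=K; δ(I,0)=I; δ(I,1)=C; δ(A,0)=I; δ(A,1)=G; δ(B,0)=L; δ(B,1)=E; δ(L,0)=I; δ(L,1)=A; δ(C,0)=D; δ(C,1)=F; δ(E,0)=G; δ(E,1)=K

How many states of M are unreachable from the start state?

4

BFS from C reaches {A, C, D, F, G, I, K, L}; the 4 state(s) B, E, H, J are never visited.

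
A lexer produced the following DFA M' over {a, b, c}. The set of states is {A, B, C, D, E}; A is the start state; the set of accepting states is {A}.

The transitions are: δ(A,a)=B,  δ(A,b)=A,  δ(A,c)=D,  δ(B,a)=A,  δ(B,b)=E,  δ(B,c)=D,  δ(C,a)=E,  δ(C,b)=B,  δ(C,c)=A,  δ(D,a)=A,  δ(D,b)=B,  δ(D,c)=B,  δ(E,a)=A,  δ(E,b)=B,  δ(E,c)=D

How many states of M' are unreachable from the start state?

1

No path from A leads to C; the other 4 states are all reachable.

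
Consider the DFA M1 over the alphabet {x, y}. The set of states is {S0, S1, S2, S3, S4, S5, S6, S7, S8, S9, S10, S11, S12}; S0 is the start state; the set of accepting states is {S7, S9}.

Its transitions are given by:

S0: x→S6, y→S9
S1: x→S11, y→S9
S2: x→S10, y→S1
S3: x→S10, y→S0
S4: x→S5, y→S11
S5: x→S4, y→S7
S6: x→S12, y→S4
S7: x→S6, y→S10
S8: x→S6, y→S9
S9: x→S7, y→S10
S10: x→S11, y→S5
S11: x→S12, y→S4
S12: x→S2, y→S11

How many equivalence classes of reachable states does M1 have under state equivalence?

States {S3,S8} cannot be reached from the start state, so discard them.
Start with accepting vs non-accepting: {S7,S9} | {S0,S1,S2,S4,S5,S6,S10,S11,S12}.
Split {S7,S9} by δ(·,x) → {S7} and {S9}.
On input y, block {S0,S1,S2,S4,S5,S6,S10,S11,S12} splits into {S2,S4,S6,S10,S11,S12} and {S0,S1} and {S5}.
On input x, block {S2,S4,S6,S10,S11,S12} splits into {S2,S6,S10,S11,S12} and {S4}.
Split {S2,S6,S10,S11,S12} by δ(·,y) → {S6,S11} and {S2} and {S10} and {S12}.
The partition is now stable with 9 blocks: {S7} | {S6,S11} | {S9} | {S0,S1} | {S5} | {S4} | {S2} | {S10} | {S12}.

9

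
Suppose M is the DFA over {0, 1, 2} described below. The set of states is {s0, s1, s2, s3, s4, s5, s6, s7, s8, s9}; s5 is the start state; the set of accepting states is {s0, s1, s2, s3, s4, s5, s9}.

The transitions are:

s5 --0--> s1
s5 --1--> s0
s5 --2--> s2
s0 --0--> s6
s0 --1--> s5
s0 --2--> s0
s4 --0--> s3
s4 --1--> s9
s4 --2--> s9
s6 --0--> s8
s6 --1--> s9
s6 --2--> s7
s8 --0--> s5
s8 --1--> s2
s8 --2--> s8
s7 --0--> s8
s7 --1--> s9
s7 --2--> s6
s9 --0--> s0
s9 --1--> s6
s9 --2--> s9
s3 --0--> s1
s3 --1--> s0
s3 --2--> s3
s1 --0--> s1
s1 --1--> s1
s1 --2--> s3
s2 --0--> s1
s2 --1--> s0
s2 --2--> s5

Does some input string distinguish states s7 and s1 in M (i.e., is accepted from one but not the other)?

First remove the unreachable states {s4}; 9 states remain.
Start with accepting vs non-accepting: {s0,s1,s2,s3,s5,s9} | {s6,s7,s8}.
Split {s0,s1,s2,s3,s5,s9} by δ(·,0) → {s1,s2,s3,s5,s9} and {s0}.
Refine {s1,s2,s3,s5,s9} on symbol 0: members go to different blocks, giving {s1,s2,s3,s5} and {s9}.
Split {s1,s2,s3,s5} by δ(·,1) → {s2,s3,s5} and {s1}.
Split {s6,s7,s8} by δ(·,0) → {s6,s7} and {s8}.
No further refinement is possible. Final partition (6 blocks): {s2,s3,s5} | {s6,s7} | {s0} | {s9} | {s1} | {s8}.
s7 and s1 end up in different blocks, so they are distinguishable. For instance, the string 'ε' is accepted from only s1.

Yes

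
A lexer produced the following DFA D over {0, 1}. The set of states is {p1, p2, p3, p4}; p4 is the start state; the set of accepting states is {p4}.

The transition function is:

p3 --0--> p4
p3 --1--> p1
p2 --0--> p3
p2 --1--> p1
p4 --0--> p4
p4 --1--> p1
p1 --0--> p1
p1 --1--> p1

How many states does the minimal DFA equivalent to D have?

Reachable states from the start: {p1,p4}. Unreachable: {p2,p3} — drop them.
P0 = {p4} | {p1}.
No further refinement is possible. Final partition (2 blocks): {p4} | {p1}.

2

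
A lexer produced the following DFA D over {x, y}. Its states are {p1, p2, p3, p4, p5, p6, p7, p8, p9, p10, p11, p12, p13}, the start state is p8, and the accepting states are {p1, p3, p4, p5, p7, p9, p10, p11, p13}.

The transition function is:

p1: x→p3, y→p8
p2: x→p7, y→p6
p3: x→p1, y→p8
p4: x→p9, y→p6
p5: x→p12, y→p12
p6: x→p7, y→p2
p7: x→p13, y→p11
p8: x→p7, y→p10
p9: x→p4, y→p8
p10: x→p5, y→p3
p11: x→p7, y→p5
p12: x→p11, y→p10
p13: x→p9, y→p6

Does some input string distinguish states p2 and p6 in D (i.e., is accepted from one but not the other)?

All states are reachable from the start state.
P0 = {p1,p3,p4,p5,p7,p9,p10,p11,p13} | {p2,p6,p8,p12}.
Split {p1,p3,p4,p5,p7,p9,p10,p11,p13} by δ(·,x) → {p1,p3,p4,p7,p9,p10,p11,p13} and {p5}.
Refine {p1,p3,p4,p7,p9,p10,p11,p13} on symbol x: members go to different blocks, giving {p1,p3,p4,p7,p9,p11,p13} and {p10}.
On input y, block {p1,p3,p4,p7,p9,p11,p13} splits into {p1,p3,p4,p9,p13} and {p7} and {p11}.
On input x, block {p2,p6,p8,p12} splits into {p2,p6,p8} and {p12}.
Split {p2,p6,p8} by δ(·,y) → {p2,p6} and {p8}.
On input y, block {p1,p3,p4,p9,p13} splits into {p1,p3,p9} and {p4,p13}.
On input x, block {p1,p3,p9} splits into {p1,p3} and {p9}.
Stable partition: {p1,p3} | {p2,p6} | {p5} | {p10} | {p7} | {p11} | {p12} | {p8} | {p4,p13} | {p9} — 10 equivalence classes.
p2 and p6 lie in the same block of the stable partition, so they are equivalent — no string distinguishes them.

No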